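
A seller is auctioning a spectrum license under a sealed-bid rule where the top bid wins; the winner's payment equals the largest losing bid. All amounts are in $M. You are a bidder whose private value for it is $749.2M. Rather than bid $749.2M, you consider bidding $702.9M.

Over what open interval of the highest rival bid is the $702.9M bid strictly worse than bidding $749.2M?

($702.9M, $749.2M)

If the competing bid is below $702.9M, both bids win at the same price — no difference.
If it is above $749.2M, both bids lose — no difference.
If it lies strictly between $702.9M and $749.2M, bidding your value wins at a price below your value (positive payoff) while bidding $702.9M loses (payoff 0).
So the deviation strictly hurts on the open interval ($702.9M, $749.2M).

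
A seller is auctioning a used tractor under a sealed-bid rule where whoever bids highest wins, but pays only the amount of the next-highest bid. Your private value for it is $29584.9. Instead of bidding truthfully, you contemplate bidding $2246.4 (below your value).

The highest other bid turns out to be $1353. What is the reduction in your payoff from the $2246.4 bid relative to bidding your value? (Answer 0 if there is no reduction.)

Bidding your value $29584.9: you win (since $29584.9 > $1353) and pay $1353. Payoff $28231.9.
Bidding $2246.4: you win and pay $1353. Payoff $29584.9 − $1353 = $28231.9.
Difference = $28231.9 − $28231.9 = $0; both bids lead to the same outcome because the competing bid is below both your value and your alternative bid.

$0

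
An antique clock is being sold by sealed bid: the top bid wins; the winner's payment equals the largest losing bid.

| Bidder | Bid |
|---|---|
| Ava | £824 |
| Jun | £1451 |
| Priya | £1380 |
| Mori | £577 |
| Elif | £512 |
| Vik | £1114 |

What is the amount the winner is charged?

Highest bid: Jun at £1451, so Jun wins.
Second-highest bid: Priya at £1380 — that is the price the winner pays.

£1380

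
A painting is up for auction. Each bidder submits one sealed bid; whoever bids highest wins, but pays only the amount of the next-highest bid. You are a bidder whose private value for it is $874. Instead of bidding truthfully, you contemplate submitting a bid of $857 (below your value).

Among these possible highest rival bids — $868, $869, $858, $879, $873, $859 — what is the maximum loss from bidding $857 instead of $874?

$868: truthful gives $6, deviation gives $0 → loss $6.
$869: truthful gives $5, deviation gives $0 → loss $5.
$858: truthful gives $16, deviation gives $0 → loss $16.
$879: same outcome either way → loss $0.
$873: truthful gives $1, deviation gives $0 → loss $1.
$859: truthful gives $15, deviation gives $0 → loss $15.
Maximum loss: $16.

$16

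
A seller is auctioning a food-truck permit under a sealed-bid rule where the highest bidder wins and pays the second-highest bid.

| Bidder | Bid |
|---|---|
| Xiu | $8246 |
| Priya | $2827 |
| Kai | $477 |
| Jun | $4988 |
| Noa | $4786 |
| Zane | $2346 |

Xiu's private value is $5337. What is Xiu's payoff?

$349

Highest bid: Xiu at $8246, so Xiu wins.
Second-highest bid: Jun at $4988 — that is the price the winner pays.
Xiu's payoff = value − price = $5337 − $4988 = $349.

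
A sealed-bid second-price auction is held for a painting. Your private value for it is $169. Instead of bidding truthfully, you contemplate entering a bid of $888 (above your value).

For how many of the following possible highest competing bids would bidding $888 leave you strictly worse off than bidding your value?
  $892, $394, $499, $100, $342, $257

The deviation hurts exactly when the highest competing bid lies strictly between $169 and $888 — overbidding then wins at a price above your value.
$892: above both → same outcome either way.
$394: inside the interval → strictly worse (loss $225).
$499: inside the interval → strictly worse (loss $330).
$100: below both → same outcome either way.
$342: inside the interval → strictly worse (loss $173).
$257: inside the interval → strictly worse (loss $88).
Count: 4.

4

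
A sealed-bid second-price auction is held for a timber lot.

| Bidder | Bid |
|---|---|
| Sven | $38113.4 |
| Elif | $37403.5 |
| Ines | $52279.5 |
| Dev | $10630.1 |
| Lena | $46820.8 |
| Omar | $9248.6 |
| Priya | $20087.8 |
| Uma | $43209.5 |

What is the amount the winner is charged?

$46820.8

Highest bid: Ines at $52279.5, so Ines wins.
Second-highest bid: Lena at $46820.8 — that is the price the winner pays.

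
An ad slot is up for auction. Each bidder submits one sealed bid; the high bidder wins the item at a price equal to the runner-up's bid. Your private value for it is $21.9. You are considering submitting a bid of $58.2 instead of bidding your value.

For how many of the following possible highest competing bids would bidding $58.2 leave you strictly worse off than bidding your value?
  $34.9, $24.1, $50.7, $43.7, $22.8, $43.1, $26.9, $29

The deviation hurts exactly when the highest competing bid lies strictly between $21.9 and $58.2 — overbidding then wins at a price above your value.
$34.9: inside the interval → strictly worse (loss $13).
$24.1: inside the interval → strictly worse (loss $2.2).
$50.7: inside the interval → strictly worse (loss $28.8).
$43.7: inside the interval → strictly worse (loss $21.8).
$22.8: inside the interval → strictly worse (loss $0.9).
$43.1: inside the interval → strictly worse (loss $21.2).
$26.9: inside the interval → strictly worse (loss $5).
$29: inside the interval → strictly worse (loss $7.1).
Count: 8.

8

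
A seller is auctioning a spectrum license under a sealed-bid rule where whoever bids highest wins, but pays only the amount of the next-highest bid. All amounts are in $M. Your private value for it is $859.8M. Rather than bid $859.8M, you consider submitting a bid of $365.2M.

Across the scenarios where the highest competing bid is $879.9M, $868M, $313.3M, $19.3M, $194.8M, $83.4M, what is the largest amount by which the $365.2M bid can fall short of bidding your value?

$879.9M: same outcome either way → loss $0M.
$868M: same outcome either way → loss $0M.
$313.3M: same outcome either way → loss $0M.
$19.3M: same outcome either way → loss $0M.
$194.8M: same outcome either way → loss $0M.
$83.4M: same outcome either way → loss $0M.
Maximum loss: $0M.

$0M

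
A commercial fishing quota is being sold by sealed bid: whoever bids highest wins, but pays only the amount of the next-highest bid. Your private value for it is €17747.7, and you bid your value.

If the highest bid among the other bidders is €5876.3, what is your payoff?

Your bid €17747.7 exceeds the highest competing bid €5876.3, so you win.
In a second-price auction the winner pays the second-highest bid, €5876.3.
Payoff = value − price = €17747.7 − €5876.3 = €11871.4.

€11871.4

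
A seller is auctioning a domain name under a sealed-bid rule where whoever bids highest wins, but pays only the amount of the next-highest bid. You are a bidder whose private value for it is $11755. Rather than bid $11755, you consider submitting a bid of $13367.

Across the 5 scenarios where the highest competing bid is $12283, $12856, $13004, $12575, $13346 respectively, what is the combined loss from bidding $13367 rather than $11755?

The deviation costs you only when the competing bid falls strictly between $11755 and $13367; elsewhere both bids give the same outcome.
$12283: truthful payoff $0, deviation payoff −$528 → loss $528.
$12856: truthful payoff $0, deviation payoff −$1101 → loss $1101.
$13004: truthful payoff $0, deviation payoff −$1249 → loss $1249.
$12575: truthful payoff $0, deviation payoff −$820 → loss $820.
$13346: truthful payoff $0, deviation payoff −$1591 → loss $1591.
Total loss = $528 + $1101 + $1249 + $820 + $1591 = $5289.

$5289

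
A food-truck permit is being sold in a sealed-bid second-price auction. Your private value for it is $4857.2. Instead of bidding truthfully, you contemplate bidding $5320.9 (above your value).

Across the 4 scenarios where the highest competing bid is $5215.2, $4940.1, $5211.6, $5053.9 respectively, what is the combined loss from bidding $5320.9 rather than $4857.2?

The deviation costs you only when the competing bid falls strictly between $4857.2 and $5320.9; elsewhere both bids give the same outcome.
$5215.2: truthful payoff $0, deviation payoff −$358 → loss $358.
$4940.1: truthful payoff $0, deviation payoff −$82.9 → loss $82.9.
$5211.6: truthful payoff $0, deviation payoff −$354.4 → loss $354.4.
$5053.9: truthful payoff $0, deviation payoff −$196.7 → loss $196.7.
Total loss = $358 + $82.9 + $354.4 + $196.7 = $992.

$992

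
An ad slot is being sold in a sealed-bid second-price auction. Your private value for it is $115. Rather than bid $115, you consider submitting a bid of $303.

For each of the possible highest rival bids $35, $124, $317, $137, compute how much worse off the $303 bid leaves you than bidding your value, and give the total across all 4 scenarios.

The deviation costs you only when the competing bid falls strictly between $115 and $303; elsewhere both bids give the same outcome.
$35: outcomes coincide → loss $0.
$124: truthful payoff $0, deviation payoff −$9 → loss $9.
$317: outcomes coincide → loss $0.
$137: truthful payoff $0, deviation payoff −$22 → loss $22.
Total loss = $9 + $22 = $31.

$31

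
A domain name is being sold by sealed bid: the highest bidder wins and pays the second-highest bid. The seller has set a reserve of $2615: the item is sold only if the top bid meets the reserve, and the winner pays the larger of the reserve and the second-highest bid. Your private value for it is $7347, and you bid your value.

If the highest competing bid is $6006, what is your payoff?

$1341

Your bid $7347 is the highest and exceeds the reserve.
Price = max(second-highest bid, reserve) = max($6006, $2615) = $6006.
Payoff = $7347 − $6006 = $1341.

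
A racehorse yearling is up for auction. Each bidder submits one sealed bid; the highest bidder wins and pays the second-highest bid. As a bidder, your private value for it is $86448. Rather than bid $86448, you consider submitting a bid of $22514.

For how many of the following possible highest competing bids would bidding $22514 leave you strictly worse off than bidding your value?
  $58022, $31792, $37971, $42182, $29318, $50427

6

The deviation hurts exactly when the highest competing bid lies strictly between $22514 and $86448 — underbidding then forfeits a profitable win.
$58022: inside the interval → strictly worse (loss $28426).
$31792: inside the interval → strictly worse (loss $54656).
$37971: inside the interval → strictly worse (loss $48477).
$42182: inside the interval → strictly worse (loss $44266).
$29318: inside the interval → strictly worse (loss $57130).
$50427: inside the interval → strictly worse (loss $36021).
Count: 6.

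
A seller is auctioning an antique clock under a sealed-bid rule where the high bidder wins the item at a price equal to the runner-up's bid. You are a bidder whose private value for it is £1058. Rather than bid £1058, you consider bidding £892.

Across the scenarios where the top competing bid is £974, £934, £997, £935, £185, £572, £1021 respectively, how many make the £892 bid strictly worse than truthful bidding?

5

The deviation hurts exactly when the highest competing bid lies strictly between £892 and £1058 — underbidding then forfeits a profitable win.
£974: inside the interval → strictly worse (loss £84).
£934: inside the interval → strictly worse (loss £124).
£997: inside the interval → strictly worse (loss £61).
£935: inside the interval → strictly worse (loss £123).
£185: below both → same outcome either way.
£572: below both → same outcome either way.
£1021: inside the interval → strictly worse (loss £37).
Count: 5.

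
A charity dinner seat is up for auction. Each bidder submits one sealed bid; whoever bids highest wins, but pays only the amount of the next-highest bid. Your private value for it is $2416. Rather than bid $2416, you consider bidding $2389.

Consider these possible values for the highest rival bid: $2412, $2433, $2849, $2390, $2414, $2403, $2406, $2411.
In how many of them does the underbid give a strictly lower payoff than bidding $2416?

The deviation hurts exactly when the highest competing bid lies strictly between $2389 and $2416 — underbidding then forfeits a profitable win.
$2412: inside the interval → strictly worse (loss $4).
$2433: above both → same outcome either way.
$2849: above both → same outcome either way.
$2390: inside the interval → strictly worse (loss $26).
$2414: inside the interval → strictly worse (loss $2).
$2403: inside the interval → strictly worse (loss $13).
$2406: inside the interval → strictly worse (loss $10).
$2411: inside the interval → strictly worse (loss $5).
Count: 6.

6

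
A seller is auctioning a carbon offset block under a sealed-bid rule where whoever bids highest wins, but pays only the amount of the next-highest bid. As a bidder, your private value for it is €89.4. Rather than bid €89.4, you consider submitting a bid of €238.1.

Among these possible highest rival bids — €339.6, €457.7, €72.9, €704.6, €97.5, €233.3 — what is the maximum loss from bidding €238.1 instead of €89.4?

€143.9

€339.6: same outcome either way → loss €0.
€457.7: same outcome either way → loss €0.
€72.9: same outcome either way → loss €0.
€704.6: same outcome either way → loss €0.
€97.5: truthful gives €0, deviation gives −€8.1 → loss €8.1.
€233.3: truthful gives €0, deviation gives −€143.9 → loss €143.9.
Maximum loss: €143.9.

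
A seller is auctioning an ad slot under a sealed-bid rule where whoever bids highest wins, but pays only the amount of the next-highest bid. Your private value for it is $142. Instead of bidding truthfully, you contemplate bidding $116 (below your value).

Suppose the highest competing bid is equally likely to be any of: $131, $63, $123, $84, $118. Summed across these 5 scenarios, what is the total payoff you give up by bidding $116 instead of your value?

The deviation costs you only when the competing bid falls strictly between $116 and $142; elsewhere both bids give the same outcome.
$131: truthful payoff $11, deviation payoff $0 → loss $11.
$63: outcomes coincide → loss $0.
$123: truthful payoff $19, deviation payoff $0 → loss $19.
$84: outcomes coincide → loss $0.
$118: truthful payoff $24, deviation payoff $0 → loss $24.
Total loss = $11 + $19 + $24 = $54.
Because the price is fixed by the runner-up's bid, deviating from your value can only change a good outcome into a bad one — never the reverse.

$54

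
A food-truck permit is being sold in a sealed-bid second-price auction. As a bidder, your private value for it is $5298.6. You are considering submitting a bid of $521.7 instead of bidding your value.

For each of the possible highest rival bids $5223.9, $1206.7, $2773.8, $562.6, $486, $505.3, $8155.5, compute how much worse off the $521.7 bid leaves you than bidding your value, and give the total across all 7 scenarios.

The deviation costs you only when the competing bid falls strictly between $521.7 and $5298.6; elsewhere both bids give the same outcome.
$5223.9: truthful payoff $74.7, deviation payoff $0 → loss $74.7.
$1206.7: truthful payoff $4091.9, deviation payoff $0 → loss $4091.9.
$2773.8: truthful payoff $2524.8, deviation payoff $0 → loss $2524.8.
$562.6: truthful payoff $4736, deviation payoff $0 → loss $4736.
$486: outcomes coincide → loss $0.
$505.3: outcomes coincide → loss $0.
$8155.5: outcomes coincide → loss $0.
Total loss = $74.7 + $4091.9 + $2524.8 + $4736 = $11427.4.

$11427.4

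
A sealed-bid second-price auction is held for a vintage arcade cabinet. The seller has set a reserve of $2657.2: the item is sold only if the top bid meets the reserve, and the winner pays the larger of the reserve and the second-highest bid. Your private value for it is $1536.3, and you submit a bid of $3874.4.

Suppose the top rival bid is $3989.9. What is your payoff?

$0

Your bid $3874.4 is below the highest competing bid $3989.9, so you lose. Payoff $0.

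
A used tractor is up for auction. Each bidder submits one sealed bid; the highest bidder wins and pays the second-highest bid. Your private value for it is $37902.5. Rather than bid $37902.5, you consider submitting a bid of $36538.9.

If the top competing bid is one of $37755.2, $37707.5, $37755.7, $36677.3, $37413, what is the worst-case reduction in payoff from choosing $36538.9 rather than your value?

$37755.2: truthful gives $147.3, deviation gives $0 → loss $147.3.
$37707.5: truthful gives $195, deviation gives $0 → loss $195.
$37755.7: truthful gives $146.8, deviation gives $0 → loss $146.8.
$36677.3: truthful gives $1225.2, deviation gives $0 → loss $1225.2.
$37413: truthful gives $489.5, deviation gives $0 → loss $489.5.
Maximum loss: $1225.2.

$1225.2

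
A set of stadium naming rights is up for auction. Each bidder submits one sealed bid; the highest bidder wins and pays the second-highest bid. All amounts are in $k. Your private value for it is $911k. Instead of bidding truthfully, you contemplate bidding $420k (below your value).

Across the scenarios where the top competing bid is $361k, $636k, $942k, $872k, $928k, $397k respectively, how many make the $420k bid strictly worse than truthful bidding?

The deviation hurts exactly when the highest competing bid lies strictly between $420k and $911k — underbidding then forfeits a profitable win.
$361k: below both → same outcome either way.
$636k: inside the interval → strictly worse (loss $275k).
$942k: above both → same outcome either way.
$872k: inside the interval → strictly worse (loss $39k).
$928k: above both → same outcome either way.
$397k: below both → same outcome either way.
Count: 2.

2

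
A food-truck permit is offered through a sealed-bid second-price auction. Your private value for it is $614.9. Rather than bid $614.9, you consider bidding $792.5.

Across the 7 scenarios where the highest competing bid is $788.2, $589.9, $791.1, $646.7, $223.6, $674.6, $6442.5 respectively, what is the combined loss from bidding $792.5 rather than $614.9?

$441

The deviation costs you only when the competing bid falls strictly between $614.9 and $792.5; elsewhere both bids give the same outcome.
$788.2: truthful payoff $0, deviation payoff −$173.3 → loss $173.3.
$589.9: outcomes coincide → loss $0.
$791.1: truthful payoff $0, deviation payoff −$176.2 → loss $176.2.
$646.7: truthful payoff $0, deviation payoff −$31.8 → loss $31.8.
$223.6: outcomes coincide → loss $0.
$674.6: truthful payoff $0, deviation payoff −$59.7 → loss $59.7.
$6442.5: outcomes coincide → loss $0.
Total loss = $173.3 + $176.2 + $31.8 + $59.7 = $441.
In a second-price auction your bid sets only whether you win, not what you pay, so bidding your true value is weakly dominant.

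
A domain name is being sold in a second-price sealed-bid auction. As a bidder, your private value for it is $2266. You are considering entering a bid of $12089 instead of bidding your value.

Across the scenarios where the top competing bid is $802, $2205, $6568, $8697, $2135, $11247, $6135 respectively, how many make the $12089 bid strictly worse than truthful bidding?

4

The deviation hurts exactly when the highest competing bid lies strictly between $2266 and $12089 — overbidding then wins at a price above your value.
$802: below both → same outcome either way.
$2205: below both → same outcome either way.
$6568: inside the interval → strictly worse (loss $4302).
$8697: inside the interval → strictly worse (loss $6431).
$2135: below both → same outcome either way.
$11247: inside the interval → strictly worse (loss $8981).
$6135: inside the interval → strictly worse (loss $3869).
Count: 4.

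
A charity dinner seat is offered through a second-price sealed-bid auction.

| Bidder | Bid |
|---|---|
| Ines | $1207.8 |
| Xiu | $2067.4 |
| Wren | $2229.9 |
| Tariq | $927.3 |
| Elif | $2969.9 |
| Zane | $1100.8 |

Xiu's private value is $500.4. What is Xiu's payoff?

$0

Highest bid: Elif at $2969.9, so Elif wins.
Second-highest bid: Wren at $2229.9 — that is the price the winner pays.
Xiu did not win, so Xiu pays nothing and receives nothing: payoff $0.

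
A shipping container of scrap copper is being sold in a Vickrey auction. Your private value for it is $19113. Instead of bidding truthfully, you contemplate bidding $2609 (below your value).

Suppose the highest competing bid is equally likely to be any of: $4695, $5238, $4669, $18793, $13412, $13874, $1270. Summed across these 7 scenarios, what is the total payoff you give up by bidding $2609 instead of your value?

The deviation costs you only when the competing bid falls strictly between $2609 and $19113; elsewhere both bids give the same outcome.
$4695: truthful payoff $14418, deviation payoff $0 → loss $14418.
$5238: truthful payoff $13875, deviation payoff $0 → loss $13875.
$4669: truthful payoff $14444, deviation payoff $0 → loss $14444.
$18793: truthful payoff $320, deviation payoff $0 → loss $320.
$13412: truthful payoff $5701, deviation payoff $0 → loss $5701.
$13874: truthful payoff $5239, deviation payoff $0 → loss $5239.
$1270: outcomes coincide → loss $0.
Total loss = $14418 + $13875 + $14444 + $320 + $5701 + $5239 = $53997.
In a second-price auction your bid sets only whether you win, not what you pay, so bidding your true value is weakly dominant.

$53997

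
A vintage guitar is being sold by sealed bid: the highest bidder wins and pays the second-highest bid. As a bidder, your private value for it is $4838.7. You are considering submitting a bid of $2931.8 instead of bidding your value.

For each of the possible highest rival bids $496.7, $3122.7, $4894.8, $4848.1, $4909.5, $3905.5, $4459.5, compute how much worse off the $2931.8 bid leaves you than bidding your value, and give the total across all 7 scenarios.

$3028.4

The deviation costs you only when the competing bid falls strictly between $2931.8 and $4838.7; elsewhere both bids give the same outcome.
$496.7: outcomes coincide → loss $0.
$3122.7: truthful payoff $1716, deviation payoff $0 → loss $1716.
$4894.8: outcomes coincide → loss $0.
$4848.1: outcomes coincide → loss $0.
$4909.5: outcomes coincide → loss $0.
$3905.5: truthful payoff $933.2, deviation payoff $0 → loss $933.2.
$4459.5: truthful payoff $379.2, deviation payoff $0 → loss $379.2.
Total loss = $1716 + $933.2 + $379.2 = $3028.4.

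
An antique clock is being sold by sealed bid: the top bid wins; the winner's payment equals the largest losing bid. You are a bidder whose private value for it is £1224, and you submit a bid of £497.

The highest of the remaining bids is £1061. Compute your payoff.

£0

Your bid £497 is below the highest competing bid £1061, so you lose.
A losing bidder pays nothing and receives nothing: payoff = £0.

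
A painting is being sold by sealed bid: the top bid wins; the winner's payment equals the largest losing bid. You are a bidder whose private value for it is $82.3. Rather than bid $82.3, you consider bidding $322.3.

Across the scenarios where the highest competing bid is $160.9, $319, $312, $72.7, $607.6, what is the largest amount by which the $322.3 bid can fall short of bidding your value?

$236.7

$160.9: truthful gives $0, deviation gives −$78.6 → loss $78.6.
$319: truthful gives $0, deviation gives −$236.7 → loss $236.7.
$312: truthful gives $0, deviation gives −$229.7 → loss $229.7.
$72.7: same outcome either way → loss $0.
$607.6: same outcome either way → loss $0.
Maximum loss: $236.7.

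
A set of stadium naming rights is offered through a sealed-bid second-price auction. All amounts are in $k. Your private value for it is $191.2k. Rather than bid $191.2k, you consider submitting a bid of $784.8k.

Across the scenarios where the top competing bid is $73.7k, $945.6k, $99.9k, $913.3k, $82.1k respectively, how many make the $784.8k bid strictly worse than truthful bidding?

0

The deviation hurts exactly when the highest competing bid lies strictly between $191.2k and $784.8k — overbidding then wins at a price above your value.
$73.7k: below both → same outcome either way.
$945.6k: above both → same outcome either way.
$99.9k: below both → same outcome either way.
$913.3k: above both → same outcome either way.
$82.1k: below both → same outcome either way.
Count: 0.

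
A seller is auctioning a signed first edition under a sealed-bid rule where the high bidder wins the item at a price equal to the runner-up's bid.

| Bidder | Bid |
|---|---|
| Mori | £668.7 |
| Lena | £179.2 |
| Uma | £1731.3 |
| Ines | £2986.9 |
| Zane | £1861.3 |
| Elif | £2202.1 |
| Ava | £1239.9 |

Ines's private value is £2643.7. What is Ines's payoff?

£441.6

Highest bid: Ines at £2986.9, so Ines wins.
Second-highest bid: Elif at £2202.1 — that is the price the winner pays.
Ines's payoff = value − price = £2643.7 − £2202.1 = £441.6.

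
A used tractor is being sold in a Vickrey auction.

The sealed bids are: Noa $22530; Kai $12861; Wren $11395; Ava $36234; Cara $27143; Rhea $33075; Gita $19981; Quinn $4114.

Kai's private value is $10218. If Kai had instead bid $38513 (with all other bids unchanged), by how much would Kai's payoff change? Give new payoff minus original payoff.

The highest bid among the other bidders is $36234; Kai's bid doesn't change that.
Original bid $12861: Kai is not highest (top rival bid is $36234); payoff $0.
Alternative bid $38513: Kai is highest, pays the top rival bid $36234; payoff $10218 − $36234 = −$26016.
Change in payoff = −$26016 − ($0) = −$26016.

−$26016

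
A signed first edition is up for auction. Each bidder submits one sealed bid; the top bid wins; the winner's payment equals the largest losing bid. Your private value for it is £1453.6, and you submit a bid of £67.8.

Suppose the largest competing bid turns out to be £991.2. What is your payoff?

Your bid £67.8 is below the highest competing bid £991.2, so you lose.
A losing bidder pays nothing and receives nothing: payoff = £0.

£0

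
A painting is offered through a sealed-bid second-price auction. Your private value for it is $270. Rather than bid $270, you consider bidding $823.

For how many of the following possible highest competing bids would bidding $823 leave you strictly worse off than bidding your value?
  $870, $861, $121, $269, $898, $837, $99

0

The deviation hurts exactly when the highest competing bid lies strictly between $270 and $823 — overbidding then wins at a price above your value.
$870: above both → same outcome either way.
$861: above both → same outcome either way.
$121: below both → same outcome either way.
$269: below both → same outcome either way.
$898: above both → same outcome either way.
$837: above both → same outcome either way.
$99: below both → same outcome either way.
Count: 0.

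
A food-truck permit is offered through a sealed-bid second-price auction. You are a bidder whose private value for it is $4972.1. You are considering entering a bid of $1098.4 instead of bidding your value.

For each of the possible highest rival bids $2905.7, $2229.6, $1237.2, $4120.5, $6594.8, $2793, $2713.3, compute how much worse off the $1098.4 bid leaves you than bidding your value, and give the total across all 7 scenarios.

The deviation costs you only when the competing bid falls strictly between $1098.4 and $4972.1; elsewhere both bids give the same outcome.
$2905.7: truthful payoff $2066.4, deviation payoff $0 → loss $2066.4.
$2229.6: truthful payoff $2742.5, deviation payoff $0 → loss $2742.5.
$1237.2: truthful payoff $3734.9, deviation payoff $0 → loss $3734.9.
$4120.5: truthful payoff $851.6, deviation payoff $0 → loss $851.6.
$6594.8: outcomes coincide → loss $0.
$2793: truthful payoff $2179.1, deviation payoff $0 → loss $2179.1.
$2713.3: truthful payoff $2258.8, deviation payoff $0 → loss $2258.8.
Total loss = $2066.4 + $2742.5 + $3734.9 + $851.6 + $2179.1 + $2258.8 = $13833.3.

$13833.3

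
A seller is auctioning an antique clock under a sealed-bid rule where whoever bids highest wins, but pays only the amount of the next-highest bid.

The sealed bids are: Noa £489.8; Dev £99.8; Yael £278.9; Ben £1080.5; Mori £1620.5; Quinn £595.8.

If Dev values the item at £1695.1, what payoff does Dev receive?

£0

Highest bid: Mori at £1620.5, so Mori wins.
Second-highest bid: Ben at £1080.5 — that is the price the winner pays.
Dev did not win, so Dev pays nothing and receives nothing: payoff £0.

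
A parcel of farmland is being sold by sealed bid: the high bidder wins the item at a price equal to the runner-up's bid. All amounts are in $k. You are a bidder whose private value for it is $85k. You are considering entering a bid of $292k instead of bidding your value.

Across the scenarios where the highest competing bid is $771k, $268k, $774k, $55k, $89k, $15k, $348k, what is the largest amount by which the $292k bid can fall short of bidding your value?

$183k

$771k: same outcome either way → loss $0k.
$268k: truthful gives $0k, deviation gives −$183k → loss $183k.
$774k: same outcome either way → loss $0k.
$55k: same outcome either way → loss $0k.
$89k: truthful gives $0k, deviation gives −$4k → loss $4k.
$15k: same outcome either way → loss $0k.
$348k: same outcome either way → loss $0k.
Maximum loss: $183k.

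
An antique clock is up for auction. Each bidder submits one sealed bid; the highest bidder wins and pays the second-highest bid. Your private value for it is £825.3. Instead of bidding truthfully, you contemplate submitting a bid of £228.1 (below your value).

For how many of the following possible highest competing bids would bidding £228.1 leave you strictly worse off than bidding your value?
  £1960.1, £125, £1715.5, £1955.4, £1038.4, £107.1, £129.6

The deviation hurts exactly when the highest competing bid lies strictly between £228.1 and £825.3 — underbidding then forfeits a profitable win.
£1960.1: above both → same outcome either way.
£125: below both → same outcome either way.
£1715.5: above both → same outcome either way.
£1955.4: above both → same outcome either way.
£1038.4: above both → same outcome either way.
£107.1: below both → same outcome either way.
£129.6: below both → same outcome either way.
Count: 0.

0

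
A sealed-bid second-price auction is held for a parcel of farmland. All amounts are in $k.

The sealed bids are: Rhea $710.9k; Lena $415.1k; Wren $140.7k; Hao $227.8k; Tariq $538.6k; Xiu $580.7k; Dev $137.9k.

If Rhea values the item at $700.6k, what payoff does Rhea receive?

$119.9k

Highest bid: Rhea at $710.9k, so Rhea wins.
Second-highest bid: Xiu at $580.7k — that is the price the winner pays.
Rhea's payoff = value − price = $700.6k − $580.7k = $119.9k.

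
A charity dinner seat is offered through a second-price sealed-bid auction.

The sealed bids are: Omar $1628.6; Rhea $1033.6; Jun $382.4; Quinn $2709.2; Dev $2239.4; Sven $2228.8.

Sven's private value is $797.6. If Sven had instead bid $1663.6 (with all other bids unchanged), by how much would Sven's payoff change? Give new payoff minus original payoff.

$0

The highest bid among the other bidders is $2709.2; Sven's bid doesn't change that.
Original bid $2228.8: Sven is not highest (top rival bid is $2709.2); payoff $0.
Alternative bid $1663.6: Sven is not highest (top rival bid is $2709.2); payoff $0.
Change in payoff = $0 − ($0) = $0.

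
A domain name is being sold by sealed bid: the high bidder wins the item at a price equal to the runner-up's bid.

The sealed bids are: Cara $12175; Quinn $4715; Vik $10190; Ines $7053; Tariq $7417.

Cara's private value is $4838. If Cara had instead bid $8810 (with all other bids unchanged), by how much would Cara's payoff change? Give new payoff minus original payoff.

$5352

The highest bid among the other bidders is $10190; Cara's bid doesn't change that.
Original bid $12175: Cara is highest, pays the top rival bid $10190; payoff $4838 − $10190 = −$5352.
Alternative bid $8810: Cara is not highest (top rival bid is $10190); payoff $0.
Change in payoff = $0 − (−$5352) = $5352.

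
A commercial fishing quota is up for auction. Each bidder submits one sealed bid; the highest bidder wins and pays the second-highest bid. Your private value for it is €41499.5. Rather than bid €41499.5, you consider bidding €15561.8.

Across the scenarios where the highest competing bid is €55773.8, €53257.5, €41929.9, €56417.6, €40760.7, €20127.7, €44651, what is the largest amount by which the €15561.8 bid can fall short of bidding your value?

€55773.8: same outcome either way → loss €0.
€53257.5: same outcome either way → loss €0.
€41929.9: same outcome either way → loss €0.
€56417.6: same outcome either way → loss €0.
€40760.7: truthful gives €738.8, deviation gives €0 → loss €738.8.
€20127.7: truthful gives €21371.8, deviation gives €0 → loss €21371.8.
€44651: same outcome either way → loss €0.
Maximum loss: €21371.8.

€21371.8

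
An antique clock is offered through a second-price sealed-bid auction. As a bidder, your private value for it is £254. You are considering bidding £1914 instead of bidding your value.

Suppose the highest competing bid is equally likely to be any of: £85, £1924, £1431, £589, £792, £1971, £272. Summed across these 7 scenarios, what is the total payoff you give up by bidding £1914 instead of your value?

£2068

The deviation costs you only when the competing bid falls strictly between £254 and £1914; elsewhere both bids give the same outcome.
£85: outcomes coincide → loss £0.
£1924: outcomes coincide → loss £0.
£1431: truthful payoff £0, deviation payoff −£1177 → loss £1177.
£589: truthful payoff £0, deviation payoff −£335 → loss £335.
£792: truthful payoff £0, deviation payoff −£538 → loss £538.
£1971: outcomes coincide → loss £0.
£272: truthful payoff £0, deviation payoff −£18 → loss £18.
Total loss = £1177 + £335 + £538 + £18 = £2068.
Because the price is fixed by the runner-up's bid, deviating from your value can only change a good outcome into a bad one — never the reverse.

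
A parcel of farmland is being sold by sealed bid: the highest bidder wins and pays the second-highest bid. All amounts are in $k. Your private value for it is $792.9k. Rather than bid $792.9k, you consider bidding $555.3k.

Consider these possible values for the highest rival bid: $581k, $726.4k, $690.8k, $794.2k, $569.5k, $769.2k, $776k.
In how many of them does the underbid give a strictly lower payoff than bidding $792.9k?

6

The deviation hurts exactly when the highest competing bid lies strictly between $555.3k and $792.9k — underbidding then forfeits a profitable win.
$581k: inside the interval → strictly worse (loss $211.9k).
$726.4k: inside the interval → strictly worse (loss $66.5k).
$690.8k: inside the interval → strictly worse (loss $102.1k).
$794.2k: above both → same outcome either way.
$569.5k: inside the interval → strictly worse (loss $223.4k).
$769.2k: inside the interval → strictly worse (loss $23.7k).
$776k: inside the interval → strictly worse (loss $16.9k).
Count: 6.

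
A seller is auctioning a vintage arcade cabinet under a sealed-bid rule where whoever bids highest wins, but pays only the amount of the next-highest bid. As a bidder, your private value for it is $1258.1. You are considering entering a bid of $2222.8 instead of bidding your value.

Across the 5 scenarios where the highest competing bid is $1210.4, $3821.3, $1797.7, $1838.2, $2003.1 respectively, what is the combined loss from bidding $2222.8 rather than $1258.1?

The deviation costs you only when the competing bid falls strictly between $1258.1 and $2222.8; elsewhere both bids give the same outcome.
$1210.4: outcomes coincide → loss $0.
$3821.3: outcomes coincide → loss $0.
$1797.7: truthful payoff $0, deviation payoff −$539.6 → loss $539.6.
$1838.2: truthful payoff $0, deviation payoff −$580.1 → loss $580.1.
$2003.1: truthful payoff $0, deviation payoff −$745 → loss $745.
Total loss = $539.6 + $580.1 + $745 = $1864.7.
In a second-price auction your bid sets only whether you win, not what you pay, so bidding your true value is weakly dominant.

$1864.7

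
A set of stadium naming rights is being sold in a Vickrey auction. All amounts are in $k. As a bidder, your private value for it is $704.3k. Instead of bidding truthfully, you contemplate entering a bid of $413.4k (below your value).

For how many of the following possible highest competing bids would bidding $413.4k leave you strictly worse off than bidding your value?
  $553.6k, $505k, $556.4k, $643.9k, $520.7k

The deviation hurts exactly when the highest competing bid lies strictly between $413.4k and $704.3k — underbidding then forfeits a profitable win.
$553.6k: inside the interval → strictly worse (loss $150.7k).
$505k: inside the interval → strictly worse (loss $199.3k).
$556.4k: inside the interval → strictly worse (loss $147.9k).
$643.9k: inside the interval → strictly worse (loss $60.4k).
$520.7k: inside the interval → strictly worse (loss $183.6k).
Count: 5.

5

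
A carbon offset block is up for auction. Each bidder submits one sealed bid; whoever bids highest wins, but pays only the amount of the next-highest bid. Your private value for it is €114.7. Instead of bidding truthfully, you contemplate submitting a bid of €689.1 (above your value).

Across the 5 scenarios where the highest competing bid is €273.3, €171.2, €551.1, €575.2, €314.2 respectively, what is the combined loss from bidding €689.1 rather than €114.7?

The deviation costs you only when the competing bid falls strictly between €114.7 and €689.1; elsewhere both bids give the same outcome.
€273.3: truthful payoff €0, deviation payoff −€158.6 → loss €158.6.
€171.2: truthful payoff €0, deviation payoff −€56.5 → loss €56.5.
€551.1: truthful payoff €0, deviation payoff −€436.4 → loss €436.4.
€575.2: truthful payoff €0, deviation payoff −€460.5 → loss €460.5.
€314.2: truthful payoff €0, deviation payoff −€199.5 → loss €199.5.
Total loss = €158.6 + €56.5 + €436.4 + €460.5 + €199.5 = €1311.5.
Because the price is fixed by the runner-up's bid, deviating from your value can only change a good outcome into a bad one — never the reverse.

€1311.5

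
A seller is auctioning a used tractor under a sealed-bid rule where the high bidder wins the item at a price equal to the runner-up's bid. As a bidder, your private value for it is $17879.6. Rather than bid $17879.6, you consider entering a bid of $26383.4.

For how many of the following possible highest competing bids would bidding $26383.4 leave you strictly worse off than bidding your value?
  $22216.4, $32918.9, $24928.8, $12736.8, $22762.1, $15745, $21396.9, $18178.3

5

The deviation hurts exactly when the highest competing bid lies strictly between $17879.6 and $26383.4 — overbidding then wins at a price above your value.
$22216.4: inside the interval → strictly worse (loss $4336.8).
$32918.9: above both → same outcome either way.
$24928.8: inside the interval → strictly worse (loss $7049.2).
$12736.8: below both → same outcome either way.
$22762.1: inside the interval → strictly worse (loss $4882.5).
$15745: below both → same outcome either way.
$21396.9: inside the interval → strictly worse (loss $3517.3).
$18178.3: inside the interval → strictly worse (loss $298.7).
Count: 5.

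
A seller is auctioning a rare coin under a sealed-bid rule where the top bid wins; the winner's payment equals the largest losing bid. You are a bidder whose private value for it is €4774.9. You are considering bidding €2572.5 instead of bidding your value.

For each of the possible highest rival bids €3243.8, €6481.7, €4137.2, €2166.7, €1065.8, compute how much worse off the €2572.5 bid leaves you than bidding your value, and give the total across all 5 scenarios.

€2168.8

The deviation costs you only when the competing bid falls strictly between €2572.5 and €4774.9; elsewhere both bids give the same outcome.
€3243.8: truthful payoff €1531.1, deviation payoff €0 → loss €1531.1.
€6481.7: outcomes coincide → loss €0.
€4137.2: truthful payoff €637.7, deviation payoff €0 → loss €637.7.
€2166.7: outcomes coincide → loss €0.
€1065.8: outcomes coincide → loss €0.
Total loss = €1531.1 + €637.7 = €2168.8.
In a second-price auction your bid sets only whether you win, not what you pay, so bidding your true value is weakly dominant.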